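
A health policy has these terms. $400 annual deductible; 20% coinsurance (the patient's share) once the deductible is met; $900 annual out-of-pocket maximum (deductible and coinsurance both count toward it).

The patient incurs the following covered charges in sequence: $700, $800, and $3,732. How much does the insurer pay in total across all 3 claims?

$4,332

#1 ($700): $400 finishes the deductible; $300 goes to coinsurance; patient's 20% is $60. Cost to patient: $460. OOP to date $460. Plan pays $700 − $460 = $240.
#2 ($800): 20% coinsurance on $800 = $160. Cost to patient: $160. OOP to date $620. Plan pays $800 − $160 = $640.
#3 ($3,732): deductible met; 20% of $3,732 = $746.40. OOP would hit $1,366.40 > $900, so the cap limits the patient to $900 − $620 = $280. Plan pays $3,732 − $280 = $3,452.
Insurer total: $240 + $640 + $3,452 = $4,332.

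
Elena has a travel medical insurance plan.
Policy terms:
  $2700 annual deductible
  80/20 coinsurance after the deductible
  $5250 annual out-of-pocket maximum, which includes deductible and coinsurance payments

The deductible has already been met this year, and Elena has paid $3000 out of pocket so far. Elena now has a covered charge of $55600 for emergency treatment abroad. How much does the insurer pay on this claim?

The deductible is already satisfied, so the full bill goes to coinsurance.
20% of $55600 = $11120 falls to the traveler.
That would bring total out-of-pocket to $14120, past the $5250 cap. The traveler is capped at $5250 − $3000 = $2250 on this claim.
The insurer covers the remainder: $55600 − $2250 = $53350.

$53350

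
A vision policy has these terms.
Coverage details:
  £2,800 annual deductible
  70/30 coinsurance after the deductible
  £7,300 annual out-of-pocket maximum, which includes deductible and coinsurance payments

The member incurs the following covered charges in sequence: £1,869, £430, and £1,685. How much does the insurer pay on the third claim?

£828.80

Claim 1 (£1,869): fully absorbed by the deductible. Cost to member: £1,869. OOP to date £1,869. Plan pays £1,869 − £1,869 = £0.
Claim 2 (£430): entire amount goes to the deductible. Member pays £430; OOP now £2,299. Insurer: £430 − £430 = £0.
Claim 3 (£1,685): £501 to deductible, leaving £1,184; 30% of £1,184 = £355.20. Member owes £856.20 (running OOP £3,155.20). Plan pays £1,685 − £856.20 = £828.80.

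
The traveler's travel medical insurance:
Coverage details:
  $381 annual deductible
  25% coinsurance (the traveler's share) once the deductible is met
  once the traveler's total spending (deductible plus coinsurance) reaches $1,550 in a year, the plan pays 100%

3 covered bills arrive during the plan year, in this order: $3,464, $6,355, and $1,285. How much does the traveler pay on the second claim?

#1 ($3,464): $381 finishes the deductible; $3,083 goes to coinsurance; traveler's 25% is $770.75. Traveler owes $1,151.75 (running OOP $1,151.75).
#2 ($6,355): 25% coinsurance on $6,355 = $1,588.75. Adding that to $1,151.75 gives $2,740.50, past the $1,550 cap; traveler pays only $1,550 − $1,151.75 = $398.25.

$398.25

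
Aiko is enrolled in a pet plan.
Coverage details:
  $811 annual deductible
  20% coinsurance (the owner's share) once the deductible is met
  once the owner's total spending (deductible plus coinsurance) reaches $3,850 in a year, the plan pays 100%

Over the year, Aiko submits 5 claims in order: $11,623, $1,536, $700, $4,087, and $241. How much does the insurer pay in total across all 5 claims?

$14,337

#1 ($11,623): $811 finishes the deductible; $10,812 goes to coinsurance; coinsurance $10,812 × 20% = $2,162.40. Owner owes $2,973.40 (running OOP $2,973.40). Insurer: $11,623 − $2,973.40 = $8,649.60.
#2 ($1,536): 20% coinsurance on $1,536 = $307.20. Owner pays $307.20; OOP now $3,280.60. Insurer: $1,536 − $307.20 = $1,228.80.
#3 ($700): deductible already satisfied, so owner's share is 20% × $700 = $140. Owner owes $140 (running OOP $3,420.60). Insurer: $700 − $140 = $560.
#4 ($4,087): deductible already satisfied, so owner's share is 20% × $4,087 = $817.40. OOP would hit $4,238 > $3,850, so the cap limits the owner to $3,850 − $3,420.60 = $429.40. Insurer: $4,087 − $429.40 = $3,657.60.
#5 ($241): deductible already satisfied, so owner's share is 20% × $241 = $48.20. That would push OOP to $3,898.20, over the $3,850 cap, so owner pays $3,850 − $3,850 = $0. Plan pays $241 − $0 = $241.
Insurer total: $8,649.60 + $1,228.80 + $560 + $3,657.60 + $241 = $14,337.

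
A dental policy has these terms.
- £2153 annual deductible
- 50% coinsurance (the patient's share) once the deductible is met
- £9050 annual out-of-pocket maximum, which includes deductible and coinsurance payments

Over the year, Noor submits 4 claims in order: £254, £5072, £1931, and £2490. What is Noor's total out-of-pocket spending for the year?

£5950

Claim 1 — £254: fully absorbed by the deductible. Cost to patient: £254. OOP to date £254.
Claim 2 — £5072: £1899 finishes the deductible; £3173 goes to coinsurance; coinsurance £3173 × 50% = £1586.50. Patient owes £3485.50 (running OOP £3739.50).
Claim 3 — £1931: 50% coinsurance on £1931 = £965.50. Patient pays £965.50; OOP now £4705.
Claim 4 — £2490: deductible already satisfied, so patient's share is 50% × £2490 = £1245. Patient owes £1245 (running OOP £5950).
Total paid by the patient: £254 + £3485.50 + £965.50 + £1245 = £5950.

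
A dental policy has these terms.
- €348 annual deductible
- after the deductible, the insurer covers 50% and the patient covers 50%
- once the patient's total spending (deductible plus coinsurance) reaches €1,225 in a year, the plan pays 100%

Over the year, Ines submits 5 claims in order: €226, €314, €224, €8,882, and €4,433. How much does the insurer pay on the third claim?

€112

#1 (€226): all of it applies to the deductible. Patient pays €226; OOP now €226. Insurer: €226 − €226 = €0.
#2 (€314): €122 finishes the deductible; €192 goes to coinsurance; coinsurance €192 × 50% = €96. Patient pays €218; OOP now €444. Insurer: €314 − €218 = €96.
#3 (€224): deductible met; 50% of €224 = €112. Cost to patient: €112. OOP to date €556. Insurer: €224 − €112 = €112.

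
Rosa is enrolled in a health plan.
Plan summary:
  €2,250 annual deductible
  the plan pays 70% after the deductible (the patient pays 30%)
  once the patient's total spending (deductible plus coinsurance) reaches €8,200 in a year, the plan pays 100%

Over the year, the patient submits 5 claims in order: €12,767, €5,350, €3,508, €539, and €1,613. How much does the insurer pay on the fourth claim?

#1 (€12,767): €2,250 to deductible, leaving €10,517; patient's 30% is €3,155.10. Cost to patient: €5,405.10. OOP to date €5,405.10. Plan pays €12,767 − €5,405.10 = €7,361.90.
#2 (€5,350): deductible met; 30% of €5,350 = €1,605. Patient owes €1,605 (running OOP €7,010.10). Insurer: €5,350 − €1,605 = €3,745.
#3 (€3,508): deductible met; 30% of €3,508 = €1,052.40. Cost to patient: €1,052.40. OOP to date €8,062.50. Insurer: €3,508 − €1,052.40 = €2,455.60.
#4 (€539): deductible met; 30% of €539 = €161.70. Adding that to €8,062.50 gives €8,224.20, past the €8,200 cap; patient pays only €8,200 − €8,062.50 = €137.50. Plan pays €539 − €137.50 = €401.50.

€401.50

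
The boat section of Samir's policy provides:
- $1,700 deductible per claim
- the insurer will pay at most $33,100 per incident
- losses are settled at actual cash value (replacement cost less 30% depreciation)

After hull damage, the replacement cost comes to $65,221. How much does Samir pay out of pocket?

Actual cash value after 30% depreciation: $65,221 × 70% = $45,654.70.
After the deductible, $45,654.70 − $1,700 = $43,954.70 remains.
The $33,100 per-incident cap binds; insurer pays $33,100.
The owner bears the rest of the original loss: $65,221 − $33,100 = $32,121.

$32,121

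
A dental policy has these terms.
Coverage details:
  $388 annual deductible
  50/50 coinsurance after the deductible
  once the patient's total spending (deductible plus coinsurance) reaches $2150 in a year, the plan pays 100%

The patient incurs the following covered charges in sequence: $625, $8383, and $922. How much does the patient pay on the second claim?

$1643.50

Bill 1, $625: deductible takes $388, $237 remains; 50% of $237 = $118.50. Patient pays $506.50; OOP now $506.50.
Bill 2, $8383: 50% coinsurance on $8383 = $4191.50. OOP would hit $4698 > $2150, so the cap limits the patient to $2150 − $506.50 = $1643.50.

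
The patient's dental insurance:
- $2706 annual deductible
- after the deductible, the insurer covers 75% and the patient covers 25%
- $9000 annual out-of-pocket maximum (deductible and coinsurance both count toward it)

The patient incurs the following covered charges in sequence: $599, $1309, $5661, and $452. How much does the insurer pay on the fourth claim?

$339

Bill 1, $599: entire amount goes to the deductible. Patient pays $599; OOP now $599. Insurer: $599 − $599 = $0.
Bill 2, $1309: all of it applies to the deductible. Patient owes $1309 (running OOP $1908). Plan pays $1309 − $1309 = $0.
Bill 3, $5661: $798 finishes the deductible; $4863 goes to coinsurance; patient's 25% is $1215.75. Patient owes $2013.75 (running OOP $3921.75). Insurer: $5661 − $2013.75 = $3647.25.
Bill 4, $452: 25% coinsurance on $452 = $113. Cost to patient: $113. OOP to date $4034.75. Insurer: $452 − $113 = $339.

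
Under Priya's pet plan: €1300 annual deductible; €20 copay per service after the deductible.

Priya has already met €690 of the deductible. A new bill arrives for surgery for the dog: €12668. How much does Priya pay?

€630

Deductible still to meet: €1300 − €690 = €610.
That leaves €12668 − €610 = €12058 for the copay.
Copay on this service: €20.
So the owner owes €610 + €20 = €630.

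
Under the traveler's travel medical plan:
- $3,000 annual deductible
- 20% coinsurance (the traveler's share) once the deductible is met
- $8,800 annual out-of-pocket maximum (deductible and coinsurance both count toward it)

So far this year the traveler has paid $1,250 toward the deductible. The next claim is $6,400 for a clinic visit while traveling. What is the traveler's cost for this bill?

$2,680

Remaining deductible: $3,000 − $1,250 = $1,750.
That leaves $6,400 − $1,750 = $4,650 for coinsurance.
Coinsurance: $4,650 × 20% = $930.
Traveler responsibility before any cap: $1,750 + $930 = $2,680.
Total out-of-pocket so far would be $1,250 + $2,680 = $3,930, below the $8,800 cap — no reduction.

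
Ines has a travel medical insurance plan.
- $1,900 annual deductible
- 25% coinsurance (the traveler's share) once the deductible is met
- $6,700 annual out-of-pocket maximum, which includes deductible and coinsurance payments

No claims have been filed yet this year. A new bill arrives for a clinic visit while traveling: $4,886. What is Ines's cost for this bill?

$2,646.50

Nothing has been paid toward the $1,900 deductible, so the first $1,900 of this charge is applied there.
After the $1,900 deductible portion, $4,886 − $1,900 = $2,986 is subject to coinsurance.
Traveler's 25% share of $2,986 is $746.50.
That puts the traveler's cost at $1,900 + $746.50 = $2,646.50 before any cap.
Cumulative spending $0 + $2,646.50 = $2,646.50 stays under the $6,700 maximum.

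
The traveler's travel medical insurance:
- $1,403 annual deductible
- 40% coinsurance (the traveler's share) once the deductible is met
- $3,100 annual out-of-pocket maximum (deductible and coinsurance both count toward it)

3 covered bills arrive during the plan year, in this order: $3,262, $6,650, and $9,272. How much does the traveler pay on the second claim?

Bill 1, $3,262: $1,403 to deductible, leaving $1,859; 40% of $1,859 = $743.60. Traveler owes $2,146.60 (running OOP $2,146.60).
Bill 2, $6,650: 40% coinsurance on $6,650 = $2,660. That would push OOP to $4,806.60, over the $3,100 cap, so traveler pays $3,100 − $2,146.60 = $953.40.

$953.40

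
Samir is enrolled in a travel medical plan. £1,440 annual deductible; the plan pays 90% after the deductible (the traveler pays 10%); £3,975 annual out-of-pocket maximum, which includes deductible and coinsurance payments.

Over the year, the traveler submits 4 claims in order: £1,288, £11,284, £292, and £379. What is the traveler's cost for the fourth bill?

£37.90

Claim 1 — £1,288: fully absorbed by the deductible. Traveler pays £1,288; OOP now £1,288.
Claim 2 — £11,284: deductible takes £152, £11,132 remains; traveler's 10% is £1,113.20. Traveler pays £1,265.20; OOP now £2,553.20.
Claim 3 — £292: deductible met; 10% of £292 = £29.20. Traveler owes £29.20 (running OOP £2,582.40).
Claim 4 — £379: deductible met; 10% of £379 = £37.90. Traveler owes £37.90 (running OOP £2,620.30).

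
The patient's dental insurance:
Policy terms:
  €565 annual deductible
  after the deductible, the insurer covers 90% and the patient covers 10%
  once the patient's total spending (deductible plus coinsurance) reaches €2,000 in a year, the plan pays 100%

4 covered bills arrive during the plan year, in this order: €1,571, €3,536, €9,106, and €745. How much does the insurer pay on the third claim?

€8,195.40

Claim 1 — €1,571: deductible takes €565, €1,006 remains; patient's 10% is €100.60. Cost to patient: €665.60. OOP to date €665.60. Insurer: €1,571 − €665.60 = €905.40.
Claim 2 — €3,536: deductible already satisfied, so patient's share is 10% × €3,536 = €353.60. Patient pays €353.60; OOP now €1,019.20. Insurer: €3,536 − €353.60 = €3,182.40.
Claim 3 — €9,106: deductible met; 10% of €9,106 = €910.60. Patient pays €910.60; OOP now €1,929.80. Plan pays €9,106 − €910.60 = €8,195.40.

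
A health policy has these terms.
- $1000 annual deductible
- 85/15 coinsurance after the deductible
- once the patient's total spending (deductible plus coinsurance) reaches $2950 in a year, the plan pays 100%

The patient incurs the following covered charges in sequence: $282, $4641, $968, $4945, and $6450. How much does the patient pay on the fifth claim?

Bill 1, $282: entire amount goes to the deductible. Patient owes $282 (running OOP $282).
Bill 2, $4641: $718 to deductible, leaving $3923; patient's 15% is $588.45. Patient pays $1306.45; OOP now $1588.45.
Bill 3, $968: 15% coinsurance on $968 = $145.20. Patient pays $145.20; OOP now $1733.65.
Bill 4, $4945: 15% coinsurance on $4945 = $741.75. Patient pays $741.75; OOP now $2475.40.
Bill 5, $6450: 15% coinsurance on $6450 = $967.50. That would push OOP to $3442.90, over the $2950 cap, so patient pays $2950 − $2475.40 = $474.60.

$474.60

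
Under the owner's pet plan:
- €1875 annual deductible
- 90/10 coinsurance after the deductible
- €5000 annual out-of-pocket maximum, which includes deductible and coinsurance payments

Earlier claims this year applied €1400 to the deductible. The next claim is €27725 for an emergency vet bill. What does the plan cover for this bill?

€24525

Remaining deductible: €1875 − €1400 = €475.
The remaining €27250 (= €27725 − €475) moves to coinsurance.
Owner's 10% share of €27250 is €2725.
Owner responsibility before any cap: €475 + €2725 = €3200.
Year-to-date out-of-pocket becomes €1400 + €3200 = €4600, still under the €5000 maximum, so no cap applies.
The plan picks up €27725 − €3200 = €24525.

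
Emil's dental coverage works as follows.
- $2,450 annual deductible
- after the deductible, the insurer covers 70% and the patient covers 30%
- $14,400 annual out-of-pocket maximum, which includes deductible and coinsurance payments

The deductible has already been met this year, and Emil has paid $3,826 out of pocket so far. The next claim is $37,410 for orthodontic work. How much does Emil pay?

The deductible is already satisfied, so the full bill goes to coinsurance.
30% of $37,410 = $11,223 falls to the patient.
That would bring total out-of-pocket to $15,049, past the $14,400 cap. The patient is capped at $14,400 − $3,826 = $10,574 on this claim.

$10,574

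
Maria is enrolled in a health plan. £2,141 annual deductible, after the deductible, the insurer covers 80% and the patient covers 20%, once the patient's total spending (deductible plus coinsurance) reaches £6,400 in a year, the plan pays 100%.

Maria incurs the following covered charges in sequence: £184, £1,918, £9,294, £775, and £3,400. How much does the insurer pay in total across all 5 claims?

£10,744

Claim 1 — £184: all of it applies to the deductible. Cost to patient: £184. OOP to date £184. Insurer: £184 − £184 = £0.
Claim 2 — £1,918: all of it applies to the deductible. Cost to patient: £1,918. OOP to date £2,102. Insurer: £1,918 − £1,918 = £0.
Claim 3 — £9,294: deductible takes £39, £9,255 remains; coinsurance £9,255 × 20% = £1,851. Patient pays £1,890; OOP now £3,992. Plan pays £9,294 − £1,890 = £7,404.
Claim 4 — £775: deductible met; 20% of £775 = £155. Patient owes £155 (running OOP £4,147). Insurer: £775 − £155 = £620.
Claim 5 — £3,400: deductible met; 20% of £3,400 = £680. Patient owes £680 (running OOP £4,827). Plan pays £3,400 − £680 = £2,720.
Insurer total: £0 + £0 + £7,404 + £620 + £2,720 = £10,744.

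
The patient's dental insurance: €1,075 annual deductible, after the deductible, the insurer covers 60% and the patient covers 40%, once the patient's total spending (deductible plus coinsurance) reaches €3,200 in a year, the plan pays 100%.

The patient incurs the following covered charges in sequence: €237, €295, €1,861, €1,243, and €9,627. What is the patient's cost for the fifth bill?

Claim 1 — €237: all of it applies to the deductible. Cost to patient: €237. OOP to date €237.
Claim 2 — €295: entire amount goes to the deductible. Cost to patient: €295. OOP to date €532.
Claim 3 — €1,861: €543 to deductible, leaving €1,318; 40% of €1,318 = €527.20. Patient pays €1,070.20; OOP now €1,602.20.
Claim 4 — €1,243: deductible already satisfied, so patient's share is 40% × €1,243 = €497.20. Patient pays €497.20; OOP now €2,099.40.
Claim 5 — €9,627: deductible already satisfied, so patient's share is 40% × €9,627 = €3,850.80. Adding that to €2,099.40 gives €5,950.20, past the €3,200 cap; patient pays only €3,200 − €2,099.40 = €1,100.60.

€1,100.60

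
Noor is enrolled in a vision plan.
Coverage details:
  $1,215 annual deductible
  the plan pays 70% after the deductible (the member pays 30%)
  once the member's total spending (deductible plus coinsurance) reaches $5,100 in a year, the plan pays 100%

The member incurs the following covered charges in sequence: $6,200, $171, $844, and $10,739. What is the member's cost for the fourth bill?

#1 ($6,200): deductible takes $1,215, $4,985 remains; coinsurance $4,985 × 30% = $1,495.50. Member pays $2,710.50; OOP now $2,710.50.
#2 ($171): deductible met; 30% of $171 = $51.30. Cost to member: $51.30. OOP to date $2,761.80.
#3 ($844): deductible already satisfied, so member's share is 30% × $844 = $253.20. Cost to member: $253.20. OOP to date $3,015.
#4 ($10,739): 30% coinsurance on $10,739 = $3,221.70. That would push OOP to $6,236.70, over the $5,100 cap, so member pays $5,100 − $3,015 = $2,085.

$2,085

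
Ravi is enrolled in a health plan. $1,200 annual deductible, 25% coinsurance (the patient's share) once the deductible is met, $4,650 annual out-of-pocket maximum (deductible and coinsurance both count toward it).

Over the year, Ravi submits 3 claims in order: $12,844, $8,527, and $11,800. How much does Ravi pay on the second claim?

$539

Claim 1 ($12,844): deductible takes $1,200, $11,644 remains; 25% of $11,644 = $2,911. Patient pays $4,111; OOP now $4,111.
Claim 2 ($8,527): deductible met; 25% of $8,527 = $2,131.75. OOP would hit $6,242.75 > $4,650, so the cap limits the patient to $4,650 − $4,111 = $539.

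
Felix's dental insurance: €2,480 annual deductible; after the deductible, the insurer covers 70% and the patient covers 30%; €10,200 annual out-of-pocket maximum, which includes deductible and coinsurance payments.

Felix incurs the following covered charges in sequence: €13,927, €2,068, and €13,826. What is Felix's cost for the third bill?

€3,665.50

#1 (€13,927): €2,480 finishes the deductible; €11,447 goes to coinsurance; 30% of €11,447 = €3,434.10. Patient owes €5,914.10 (running OOP €5,914.10).
#2 (€2,068): 30% coinsurance on €2,068 = €620.40. Patient owes €620.40 (running OOP €6,534.50).
#3 (€13,826): 30% coinsurance on €13,826 = €4,147.80. That would push OOP to €10,682.30, over the €10,200 cap, so patient pays €10,200 − €6,534.50 = €3,665.50.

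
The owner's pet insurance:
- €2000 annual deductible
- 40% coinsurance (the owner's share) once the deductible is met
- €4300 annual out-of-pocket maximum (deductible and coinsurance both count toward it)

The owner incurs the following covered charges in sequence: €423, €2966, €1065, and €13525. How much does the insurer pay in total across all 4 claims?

Claim 1 — €423: fully absorbed by the deductible. Owner pays €423; OOP now €423. Insurer: €423 − €423 = €0.
Claim 2 — €2966: €1577 finishes the deductible; €1389 goes to coinsurance; owner's 40% is €555.60. Owner pays €2132.60; OOP now €2555.60. Plan pays €2966 − €2132.60 = €833.40.
Claim 3 — €1065: deductible already satisfied, so owner's share is 40% × €1065 = €426. Owner owes €426 (running OOP €2981.60). Plan pays €1065 − €426 = €639.
Claim 4 — €13525: deductible met; 40% of €13525 = €5410. Adding that to €2981.60 gives €8391.60, past the €4300 cap; owner pays only €4300 − €2981.60 = €1318.40. Insurer: €13525 − €1318.40 = €12206.60.
Insurer total = bills − owner's total = €17979 − €4300 = €13679.

€13679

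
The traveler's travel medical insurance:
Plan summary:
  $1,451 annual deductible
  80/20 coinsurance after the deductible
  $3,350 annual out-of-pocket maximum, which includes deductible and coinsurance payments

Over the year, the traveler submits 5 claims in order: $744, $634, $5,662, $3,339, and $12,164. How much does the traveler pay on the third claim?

#1 ($744): entire amount goes to the deductible. Traveler pays $744; OOP now $744.
#2 ($634): fully absorbed by the deductible. Cost to traveler: $634. OOP to date $1,378.
#3 ($5,662): deductible takes $73, $5,589 remains; traveler's 20% is $1,117.80. Traveler owes $1,190.80 (running OOP $2,568.80).

$1,190.80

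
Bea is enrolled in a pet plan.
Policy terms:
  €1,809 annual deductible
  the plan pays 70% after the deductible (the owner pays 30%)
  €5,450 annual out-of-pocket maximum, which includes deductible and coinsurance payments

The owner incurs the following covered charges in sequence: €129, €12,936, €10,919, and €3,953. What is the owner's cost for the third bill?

Bill 1, €129: entire amount goes to the deductible. Owner owes €129 (running OOP €129).
Bill 2, €12,936: €1,680 finishes the deductible; €11,256 goes to coinsurance; 30% of €11,256 = €3,376.80. Cost to owner: €5,056.80. OOP to date €5,185.80.
Bill 3, €10,919: deductible met; 30% of €10,919 = €3,275.70. OOP would hit €8,461.50 > €5,450, so the cap limits the owner to €5,450 − €5,185.80 = €264.20.

€264.20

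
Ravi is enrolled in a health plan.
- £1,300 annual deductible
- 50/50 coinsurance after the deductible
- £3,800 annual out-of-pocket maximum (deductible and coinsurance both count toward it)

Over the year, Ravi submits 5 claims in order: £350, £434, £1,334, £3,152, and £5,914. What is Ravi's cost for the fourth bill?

Claim 1 (£350): all of it applies to the deductible. Patient owes £350 (running OOP £350).
Claim 2 (£434): fully absorbed by the deductible. Patient pays £434; OOP now £784.
Claim 3 (£1,334): £516 to deductible, leaving £818; coinsurance £818 × 50% = £409. Cost to patient: £925. OOP to date £1,709.
Claim 4 (£3,152): deductible already satisfied, so patient's share is 50% × £3,152 = £1,576. Cost to patient: £1,576. OOP to date £3,285.

£1,576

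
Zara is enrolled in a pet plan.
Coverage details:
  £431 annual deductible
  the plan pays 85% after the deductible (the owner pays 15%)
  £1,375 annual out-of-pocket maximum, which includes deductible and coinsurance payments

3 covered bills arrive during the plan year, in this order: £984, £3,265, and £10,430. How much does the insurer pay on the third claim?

£10,058.70

Claim 1 (£984): deductible takes £431, £553 remains; owner's 15% is £82.95. Owner owes £513.95 (running OOP £513.95). Plan pays £984 − £513.95 = £470.05.
Claim 2 (£3,265): deductible already satisfied, so owner's share is 15% × £3,265 = £489.75. Owner owes £489.75 (running OOP £1,003.70). Plan pays £3,265 − £489.75 = £2,775.25.
Claim 3 (£10,430): deductible met; 15% of £10,430 = £1,564.50. That would push OOP to £2,568.20, over the £1,375 cap, so owner pays £1,375 − £1,003.70 = £371.30. Insurer: £10,430 − £371.30 = £10,058.70.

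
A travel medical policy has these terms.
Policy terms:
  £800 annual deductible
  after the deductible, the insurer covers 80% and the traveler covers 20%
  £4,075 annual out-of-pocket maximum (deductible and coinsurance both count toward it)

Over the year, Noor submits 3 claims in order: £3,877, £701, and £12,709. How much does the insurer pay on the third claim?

£10,189.60

Claim 1 — £3,877: £800 to deductible, leaving £3,077; traveler's 20% is £615.40. Traveler pays £1,415.40; OOP now £1,415.40. Insurer: £3,877 − £1,415.40 = £2,461.60.
Claim 2 — £701: deductible met; 20% of £701 = £140.20. Traveler owes £140.20 (running OOP £1,555.60). Plan pays £701 − £140.20 = £560.80.
Claim 3 — £12,709: 20% coinsurance on £12,709 = £2,541.80. That would push OOP to £4,097.40, over the £4,075 cap, so traveler pays £4,075 − £1,555.60 = £2,519.40. Plan pays £12,709 − £2,519.40 = £10,189.60.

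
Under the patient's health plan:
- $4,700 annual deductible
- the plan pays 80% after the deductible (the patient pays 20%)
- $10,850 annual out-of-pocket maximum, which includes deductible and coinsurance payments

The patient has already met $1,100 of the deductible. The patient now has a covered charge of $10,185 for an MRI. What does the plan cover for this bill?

Deductible still to meet: $4,700 − $1,100 = $3,600.
The remaining $6,585 (= $10,185 − $3,600) moves to coinsurance.
Patient's 20% share of $6,585 is $1,317.
Patient responsibility before any cap: $3,600 + $1,317 = $4,917.
Total out-of-pocket so far would be $1,100 + $4,917 = $6,017, below the $10,850 cap — no reduction.
The plan picks up $10,185 − $4,917 = $5,268.

$5,268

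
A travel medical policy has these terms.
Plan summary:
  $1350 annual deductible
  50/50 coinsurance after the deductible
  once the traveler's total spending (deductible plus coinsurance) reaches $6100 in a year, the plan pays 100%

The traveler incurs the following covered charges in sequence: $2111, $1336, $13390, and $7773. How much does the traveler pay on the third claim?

Claim 1 ($2111): $1350 finishes the deductible; $761 goes to coinsurance; 50% of $761 = $380.50. Cost to traveler: $1730.50. OOP to date $1730.50.
Claim 2 ($1336): 50% coinsurance on $1336 = $668. Cost to traveler: $668. OOP to date $2398.50.
Claim 3 ($13390): deductible already satisfied, so traveler's share is 50% × $13390 = $6695. That would push OOP to $9093.50, over the $6100 cap, so traveler pays $6100 − $2398.50 = $3701.50.

$3701.50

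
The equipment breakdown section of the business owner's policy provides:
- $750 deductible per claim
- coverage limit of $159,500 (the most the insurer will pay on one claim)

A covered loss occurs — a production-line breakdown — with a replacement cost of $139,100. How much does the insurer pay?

Less the $750 deductible: $139,100 − $750 = $138,350.
$138,350 is within the $159,500 limit, so the insurer pays $138,350.

$138,350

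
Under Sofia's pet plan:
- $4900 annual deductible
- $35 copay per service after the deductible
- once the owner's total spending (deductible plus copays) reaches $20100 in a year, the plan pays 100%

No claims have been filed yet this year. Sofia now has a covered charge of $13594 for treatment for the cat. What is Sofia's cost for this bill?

The full $4900 deductible is still open; $4900 of this bill applies to it.
After the $4900 deductible portion, $13594 − $4900 = $8694 is subject to the copay.
Copay on this service: $35.
So the owner owes $4900 + $35 = $4935 before any cap.
Year-to-date out-of-pocket becomes $0 + $4935 = $4935, still under the $20100 maximum, so no cap applies.

$4935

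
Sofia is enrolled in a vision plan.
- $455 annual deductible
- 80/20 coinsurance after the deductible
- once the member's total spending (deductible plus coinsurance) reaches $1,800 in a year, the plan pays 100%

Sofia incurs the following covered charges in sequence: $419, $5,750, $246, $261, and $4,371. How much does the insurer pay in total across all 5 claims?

$9,247

Claim 1 ($419): all of it applies to the deductible. Cost to member: $419. OOP to date $419. Insurer: $419 − $419 = $0.
Claim 2 ($5,750): $36 to deductible, leaving $5,714; coinsurance $5,714 × 20% = $1,142.80. Member pays $1,178.80; OOP now $1,597.80. Plan pays $5,750 − $1,178.80 = $4,571.20.
Claim 3 ($246): deductible met; 20% of $246 = $49.20. Cost to member: $49.20. OOP to date $1,647. Plan pays $246 − $49.20 = $196.80.
Claim 4 ($261): deductible already satisfied, so member's share is 20% × $261 = $52.20. Member pays $52.20; OOP now $1,699.20. Plan pays $261 − $52.20 = $208.80.
Claim 5 ($4,371): deductible met; 20% of $4,371 = $874.20. OOP would hit $2,573.40 > $1,800, so the cap limits the member to $1,800 − $1,699.20 = $100.80. Plan pays $4,371 − $100.80 = $4,270.20.
Insurer total = bills − member's total = $11,047 − $1,800 = $9,247.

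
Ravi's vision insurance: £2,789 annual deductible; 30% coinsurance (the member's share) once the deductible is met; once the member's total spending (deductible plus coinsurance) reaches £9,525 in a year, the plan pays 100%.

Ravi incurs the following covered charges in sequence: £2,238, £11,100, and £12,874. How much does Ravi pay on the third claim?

Claim 1 (£2,238): all of it applies to the deductible. Cost to member: £2,238. OOP to date £2,238.
Claim 2 (£11,100): £551 to deductible, leaving £10,549; 30% of £10,549 = £3,164.70. Member pays £3,715.70; OOP now £5,953.70.
Claim 3 (£12,874): 30% coinsurance on £12,874 = £3,862.20. That would push OOP to £9,815.90, over the £9,525 cap, so member pays £9,525 − £5,953.70 = £3,571.30.

£3,571.30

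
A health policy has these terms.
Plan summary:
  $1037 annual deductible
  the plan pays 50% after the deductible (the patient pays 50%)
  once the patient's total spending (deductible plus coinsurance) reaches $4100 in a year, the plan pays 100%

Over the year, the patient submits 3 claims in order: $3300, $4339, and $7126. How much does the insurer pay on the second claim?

#1 ($3300): $1037 to deductible, leaving $2263; 50% of $2263 = $1131.50. Patient pays $2168.50; OOP now $2168.50. Insurer: $3300 − $2168.50 = $1131.50.
#2 ($4339): deductible met; 50% of $4339 = $2169.50. That would push OOP to $4338, over the $4100 cap, so patient pays $4100 − $2168.50 = $1931.50. Plan pays $4339 − $1931.50 = $2407.50.

$2407.50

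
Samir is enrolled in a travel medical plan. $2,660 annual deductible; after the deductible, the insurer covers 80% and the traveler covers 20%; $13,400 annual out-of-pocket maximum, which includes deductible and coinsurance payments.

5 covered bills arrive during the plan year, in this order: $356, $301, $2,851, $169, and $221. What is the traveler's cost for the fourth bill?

$33.80

Claim 1 — $356: fully absorbed by the deductible. Traveler pays $356; OOP now $356.
Claim 2 — $301: fully absorbed by the deductible. Cost to traveler: $301. OOP to date $657.
Claim 3 — $2,851: deductible takes $2,003, $848 remains; coinsurance $848 × 20% = $169.60. Traveler pays $2,172.60; OOP now $2,829.60.
Claim 4 — $169: deductible already satisfied, so traveler's share is 20% × $169 = $33.80. Traveler owes $33.80 (running OOP $2,863.40).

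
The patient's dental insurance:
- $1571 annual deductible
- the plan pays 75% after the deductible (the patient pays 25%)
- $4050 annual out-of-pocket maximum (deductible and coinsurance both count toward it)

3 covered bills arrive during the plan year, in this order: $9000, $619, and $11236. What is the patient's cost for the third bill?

Bill 1, $9000: deductible takes $1571, $7429 remains; coinsurance $7429 × 25% = $1857.25. Cost to patient: $3428.25. OOP to date $3428.25.
Bill 2, $619: 25% coinsurance on $619 = $154.75. Patient owes $154.75 (running OOP $3583).
Bill 3, $11236: deductible already satisfied, so patient's share is 25% × $11236 = $2809. OOP would hit $6392 > $4050, so the cap limits the patient to $4050 − $3583 = $467.

$467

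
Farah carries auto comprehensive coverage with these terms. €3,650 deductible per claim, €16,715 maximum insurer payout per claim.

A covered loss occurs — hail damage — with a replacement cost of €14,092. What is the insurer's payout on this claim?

€10,442

Subtract the deductible: €14,092 − €3,650 = €10,442.
€10,442 ≤ €16,715, so the limit doesn't bind; insurer pays €10,442.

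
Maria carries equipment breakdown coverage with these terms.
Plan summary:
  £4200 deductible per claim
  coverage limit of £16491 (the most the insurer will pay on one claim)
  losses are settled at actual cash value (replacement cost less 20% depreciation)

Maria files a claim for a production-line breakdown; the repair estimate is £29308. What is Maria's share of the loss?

Actual cash value after 20% depreciation: £29308 × 80% = £23446.40.
After the deductible, £23446.40 − £4200 = £19246.40 remains.
The £16491 per-incident cap binds; insurer pays £16491.
Out of pocket: £29308 − £16491 = £12817.

£12817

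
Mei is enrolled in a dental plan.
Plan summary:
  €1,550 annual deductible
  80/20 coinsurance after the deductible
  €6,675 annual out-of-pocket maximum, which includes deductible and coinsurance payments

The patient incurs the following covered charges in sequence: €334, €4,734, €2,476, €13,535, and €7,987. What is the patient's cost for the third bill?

€495.20

Bill 1, €334: all of it applies to the deductible. Patient pays €334; OOP now €334.
Bill 2, €4,734: €1,216 to deductible, leaving €3,518; coinsurance €3,518 × 20% = €703.60. Cost to patient: €1,919.60. OOP to date €2,253.60.
Bill 3, €2,476: deductible already satisfied, so patient's share is 20% × €2,476 = €495.20. Patient pays €495.20; OOP now €2,748.80.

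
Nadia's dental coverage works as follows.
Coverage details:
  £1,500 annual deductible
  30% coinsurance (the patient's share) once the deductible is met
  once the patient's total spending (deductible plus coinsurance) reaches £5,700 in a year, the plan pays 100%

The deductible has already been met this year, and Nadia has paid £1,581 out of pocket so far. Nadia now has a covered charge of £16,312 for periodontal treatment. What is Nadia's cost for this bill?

£4,119

The deductible is already satisfied, so the full bill goes to coinsurance.
Patient's 30% share of £16,312 is £4,893.60.
Year-to-date out-of-pocket would reach £1,581 + £4,893.60 = £6,474.60, above the £5,700 maximum, so the patient pays only £5,700 − £1,581 = £4,119.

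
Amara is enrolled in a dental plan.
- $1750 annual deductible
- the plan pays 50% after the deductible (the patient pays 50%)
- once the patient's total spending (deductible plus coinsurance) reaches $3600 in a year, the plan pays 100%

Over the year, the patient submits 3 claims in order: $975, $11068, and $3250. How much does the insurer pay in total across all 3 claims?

$11693

#1 ($975): entire amount goes to the deductible. Patient pays $975; OOP now $975. Plan pays $975 − $975 = $0.
#2 ($11068): deductible takes $775, $10293 remains; coinsurance $10293 × 50% = $5146.50. Deductible plus coinsurance: $775 + $5146.50 = $5921.50. Adding that to $975 gives $6896.50, past the $3600 cap; patient pays only $3600 − $975 = $2625. Plan pays $11068 − $2625 = $8443.
#3 ($3250): deductible met; 50% of $3250 = $1625. Adding that to $3600 gives $5225, past the $3600 cap; patient pays only $3600 − $3600 = $0. Plan pays $3250 − $0 = $3250.
Insurer total = bills − patient's total = $15293 − $3600 = $11693.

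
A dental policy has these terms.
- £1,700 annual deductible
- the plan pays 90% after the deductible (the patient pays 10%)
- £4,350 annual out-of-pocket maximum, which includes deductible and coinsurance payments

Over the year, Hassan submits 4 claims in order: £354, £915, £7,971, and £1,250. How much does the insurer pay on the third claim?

#1 (£354): all of it applies to the deductible. Cost to patient: £354. OOP to date £354. Insurer: £354 − £354 = £0.
#2 (£915): fully absorbed by the deductible. Cost to patient: £915. OOP to date £1,269. Insurer: £915 − £915 = £0.
#3 (£7,971): £431 finishes the deductible; £7,540 goes to coinsurance; patient's 10% is £754. Patient pays £1,185; OOP now £2,454. Insurer: £7,971 − £1,185 = £6,786.

£6,786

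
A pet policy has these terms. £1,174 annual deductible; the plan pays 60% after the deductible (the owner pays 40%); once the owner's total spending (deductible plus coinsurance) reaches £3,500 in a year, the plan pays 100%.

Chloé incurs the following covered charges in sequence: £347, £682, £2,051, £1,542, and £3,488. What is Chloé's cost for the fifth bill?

£946.80

#1 (£347): entire amount goes to the deductible. Owner owes £347 (running OOP £347).
#2 (£682): fully absorbed by the deductible. Owner pays £682; OOP now £1,029.
#3 (£2,051): £145 to deductible, leaving £1,906; 40% of £1,906 = £762.40. Owner owes £907.40 (running OOP £1,936.40).
#4 (£1,542): 40% coinsurance on £1,542 = £616.80. Owner pays £616.80; OOP now £2,553.20.
#5 (£3,488): 40% coinsurance on £3,488 = £1,395.20. That would push OOP to £3,948.40, over the £3,500 cap, so owner pays £3,500 − £2,553.20 = £946.80.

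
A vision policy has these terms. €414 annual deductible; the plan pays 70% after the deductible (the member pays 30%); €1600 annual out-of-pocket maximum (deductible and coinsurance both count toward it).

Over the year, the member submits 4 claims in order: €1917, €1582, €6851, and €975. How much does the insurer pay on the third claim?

€6590.50

#1 (€1917): €414 to deductible, leaving €1503; coinsurance €1503 × 30% = €450.90. Member pays €864.90; OOP now €864.90. Insurer: €1917 − €864.90 = €1052.10.
#2 (€1582): deductible already satisfied, so member's share is 30% × €1582 = €474.60. Member pays €474.60; OOP now €1339.50. Plan pays €1582 − €474.60 = €1107.40.
#3 (€6851): deductible met; 30% of €6851 = €2055.30. That would push OOP to €3394.80, over the €1600 cap, so member pays €1600 − €1339.50 = €260.50. Insurer: €6851 − €260.50 = €6590.50.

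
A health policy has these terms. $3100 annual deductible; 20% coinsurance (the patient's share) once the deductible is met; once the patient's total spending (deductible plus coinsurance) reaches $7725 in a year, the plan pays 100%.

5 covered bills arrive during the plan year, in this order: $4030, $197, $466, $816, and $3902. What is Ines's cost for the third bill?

Bill 1, $4030: deductible takes $3100, $930 remains; 20% of $930 = $186. Patient pays $3286; OOP now $3286.
Bill 2, $197: 20% coinsurance on $197 = $39.40. Patient owes $39.40 (running OOP $3325.40).
Bill 3, $466: deductible met; 20% of $466 = $93.20. Patient pays $93.20; OOP now $3418.60.

$93.20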